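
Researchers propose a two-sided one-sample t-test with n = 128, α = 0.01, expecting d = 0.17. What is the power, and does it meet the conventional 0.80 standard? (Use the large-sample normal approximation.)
Power ≈ 0.26; the study is underpowered (power < 0.80)

Power calculation (one-sample t-test, normal approximation):
z_β = d · √n - z_{α/2}
z_β = 0.17 · √128 - 2.576
z_β = 0.17 · 11.314 - 2.576
z_β = -0.652

Power = Φ(z_β) = Φ(-0.652) ≈ 0.257

Effect size d = 0.17 is very small by Cohen's convention (0.2/0.5/0.8).

Threshold: power ≥ 0.80 is conventionally adequate.
Power ≈ 0.26 → the study is underpowered (power < 0.80).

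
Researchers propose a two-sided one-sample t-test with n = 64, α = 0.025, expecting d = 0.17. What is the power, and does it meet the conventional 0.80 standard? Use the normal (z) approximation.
Power ≈ 0.19; the study is underpowered (power < 0.80)

Power calculation (one-sample t-test, normal approximation):
z_β = d · √n - z_{α/2}
z_β = 0.17 · √64 - 2.241
z_β = 0.17 · 8.000 - 2.241
z_β = -0.881

Power = Φ(z_β) = Φ(-0.881) ≈ 0.189

Effect size d = 0.17 is very small by Cohen's convention (0.2/0.5/0.8).

Threshold: power ≥ 0.80 is conventionally adequate.
Power ≈ 0.19 → the study is underpowered (power < 0.80).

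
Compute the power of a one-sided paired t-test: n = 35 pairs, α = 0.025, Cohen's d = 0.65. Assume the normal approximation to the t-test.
Power ≈ 0.97

Power calculation (paired t-test, normal approximation):
z_β = d · √n - z_α
z_β = 0.65 · √35 - 1.960
z_β = 0.65 · 5.916 - 1.960
z_β = 1.885

Power = Φ(z_β) = Φ(1.885) ≈ 0.970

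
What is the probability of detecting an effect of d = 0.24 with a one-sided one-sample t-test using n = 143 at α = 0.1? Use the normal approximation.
Power ≈ 0.94

Power calculation (one-sample t-test, normal approximation):
z_β = d · √n - z_α
z_β = 0.24 · √143 - 1.282
z_β = 0.24 · 11.958 - 1.282
z_β = 1.588

Power = Φ(z_β) = Φ(1.588) ≈ 0.944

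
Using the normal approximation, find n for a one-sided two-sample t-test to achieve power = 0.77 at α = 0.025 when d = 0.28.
n = 186 per group

Sample size formula (two-sample t-test, normal approximation):
n = 2 · ((z_α + z_β) / d)²

z_α = 1.960 (for α = 0.025, one-sided)
z_β = 0.739 (for power = 0.77)
d = 0.28

n = 2 · ((1.960 + 0.739) / 0.28)²
n = 2 · (9.639)²
n ≈ 185.82
Round up to the next whole number: n = 186 per group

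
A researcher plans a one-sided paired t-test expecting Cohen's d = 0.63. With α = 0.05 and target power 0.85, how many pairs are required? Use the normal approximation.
n = 19 pairs

Sample size formula (paired t-test, normal approximation):
n = ((z_α + z_β) / d)²

z_α = 1.645 (for α = 0.05, one-sided)
z_β = 1.036 (for power = 0.85)
d = 0.63

n = ((1.645 + 1.036) / 0.63)²
n = (4.256)²
n ≈ 18.11
Round up to the next whole number: n = 19 pairs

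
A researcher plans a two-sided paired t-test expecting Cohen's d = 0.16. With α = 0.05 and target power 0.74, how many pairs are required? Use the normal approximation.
n = 265 pairs

Sample size formula (paired t-test, normal approximation):
n = ((z_{α/2} + z_β) / d)²

z_{α/2} = 1.960 (for α = 0.05, two-sided)
z_β = 0.643 (for power = 0.74)
d = 0.16

n = ((1.960 + 0.643) / 0.16)²
n = (16.269)²
n ≈ 264.68
Round up to the next whole number: n = 265 pairs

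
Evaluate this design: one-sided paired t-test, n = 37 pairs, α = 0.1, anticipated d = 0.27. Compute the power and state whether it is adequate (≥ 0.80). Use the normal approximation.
Power ≈ 0.64; the study is underpowered (power < 0.80)

Power calculation (paired t-test, normal approximation):
z_β = d · √n - z_α
z_β = 0.27 · √37 - 1.282
z_β = 0.27 · 6.083 - 1.282
z_β = 0.361

Power = Φ(z_β) = Φ(0.361) ≈ 0.641

Effect size d = 0.27 is small by Cohen's convention (0.2/0.5/0.8).

Threshold: power ≥ 0.80 is conventionally adequate.
Power ≈ 0.64 → the study is underpowered (power < 0.80).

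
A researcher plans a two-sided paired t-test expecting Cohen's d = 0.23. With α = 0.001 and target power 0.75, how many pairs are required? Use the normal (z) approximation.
n = 298 pairs

Sample size formula (paired t-test, normal approximation):
n = ((z_{α/2} + z_β) / d)²

z_{α/2} = 3.291 (for α = 0.001, two-sided)
z_β = 0.674 (for power = 0.75)
d = 0.23

n = ((3.291 + 0.674) / 0.23)²
n = (17.239)²
n ≈ 297.18
Round up to the next whole number: n = 298 pairs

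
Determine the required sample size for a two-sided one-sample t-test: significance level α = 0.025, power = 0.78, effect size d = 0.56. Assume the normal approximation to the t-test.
n = 29

Sample size formula (one-sample t-test, normal approximation):
n = ((z_{α/2} + z_β) / d)²

z_{α/2} = 2.241 (for α = 0.025, two-sided)
z_β = 0.772 (for power = 0.78)
d = 0.56

n = ((2.241 + 0.772) / 0.56)²
n = (5.380)²
n ≈ 28.94
Round up to the next whole number: n = 29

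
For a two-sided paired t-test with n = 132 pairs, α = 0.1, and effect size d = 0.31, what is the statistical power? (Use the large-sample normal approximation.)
Power ≈ 0.97

Power calculation (paired t-test, normal approximation):
z_β = d · √n - z_{α/2}
z_β = 0.31 · √132 - 1.645
z_β = 0.31 · 11.489 - 1.645
z_β = 1.917

Power = Φ(z_β) = Φ(1.917) ≈ 0.972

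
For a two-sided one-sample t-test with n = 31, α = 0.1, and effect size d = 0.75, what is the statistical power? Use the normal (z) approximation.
Power ≈ 0.99

Power calculation (one-sample t-test, normal approximation):
z_β = d · √n - z_{α/2}
z_β = 0.75 · √31 - 1.645
z_β = 0.75 · 5.568 - 1.645
z_β = 2.531

Power = Φ(z_β) = Φ(2.531) ≈ 0.994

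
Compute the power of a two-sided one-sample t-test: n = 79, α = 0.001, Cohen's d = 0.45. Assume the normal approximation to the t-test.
Power ≈ 0.76

Power calculation (one-sample t-test, normal approximation):
z_β = d · √n - z_{α/2}
z_β = 0.45 · √79 - 3.291
z_β = 0.45 · 8.888 - 3.291
z_β = 0.709

Power = Φ(z_β) = Φ(0.709) ≈ 0.761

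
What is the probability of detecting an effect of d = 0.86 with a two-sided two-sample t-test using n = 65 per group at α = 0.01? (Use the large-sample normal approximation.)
Power ≈ 0.99

Power calculation (two-sample t-test, normal approximation):
z_β = d · √(n/2) - z_{α/2}
z_β = 0.86 · √(65/2) - 2.576
z_β = 0.86 · 5.701 - 2.576
z_β = 2.327

Power = Φ(z_β) = Φ(2.327) ≈ 0.990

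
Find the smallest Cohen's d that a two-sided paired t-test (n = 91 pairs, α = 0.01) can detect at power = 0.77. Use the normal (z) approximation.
d ≈ 0.35

Minimum detectable effect (paired t-test, normal approximation):
d = (z_{α/2} + z_β) / √n
d = (2.576 + 0.739) / √91
d = 3.315 / 9.539
d ≈ 0.35

By Cohen's convention (0.2 small / 0.5 medium / 0.8 large): small effect.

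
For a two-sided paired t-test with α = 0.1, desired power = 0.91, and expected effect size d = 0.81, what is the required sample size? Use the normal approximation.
n = 14 pairs

Sample size formula (paired t-test, normal approximation):
n = ((z_{α/2} + z_β) / d)²

z_{α/2} = 1.645 (for α = 0.1, two-sided)
z_β = 1.341 (for power = 0.91)
d = 0.81

n = ((1.645 + 1.341) / 0.81)²
n = (3.686)²
n ≈ 13.59
Round up to the next whole number: n = 14 pairs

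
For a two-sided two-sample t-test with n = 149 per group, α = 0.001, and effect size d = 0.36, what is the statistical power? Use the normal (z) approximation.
Power ≈ 0.43

Power calculation (two-sample t-test, normal approximation):
z_β = d · √(n/2) - z_{α/2}
z_β = 0.36 · √(149/2) - 3.291
z_β = 0.36 · 8.631 - 3.291
z_β = -0.183

Power = Φ(z_β) = Φ(-0.183) ≈ 0.427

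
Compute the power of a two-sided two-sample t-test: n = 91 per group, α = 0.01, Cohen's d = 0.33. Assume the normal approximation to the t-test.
Power ≈ 0.36

Power calculation (two-sample t-test, normal approximation):
z_β = d · √(n/2) - z_{α/2}
z_β = 0.33 · √(91/2) - 2.576
z_β = 0.33 · 6.745 - 2.576
z_β = -0.350

Power = Φ(z_β) = Φ(-0.350) ≈ 0.363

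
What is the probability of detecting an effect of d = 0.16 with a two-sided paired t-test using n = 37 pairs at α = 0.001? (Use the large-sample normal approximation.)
Power ≈ 0.01

Power calculation (paired t-test, normal approximation):
z_β = d · √n - z_{α/2}
z_β = 0.16 · √37 - 3.291
z_β = 0.16 · 6.083 - 3.291
z_β = -2.317

Power = Φ(z_β) = Φ(-2.317) ≈ 0.010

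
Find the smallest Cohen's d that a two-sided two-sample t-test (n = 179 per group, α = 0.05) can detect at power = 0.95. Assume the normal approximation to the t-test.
d ≈ 0.38

Minimum detectable effect (two-sample t-test, normal approximation):
d = (z_{α/2} + z_β) / √(n/2)
d = (1.960 + 1.645) / √(179/2)
d = 3.605 / 9.460
d ≈ 0.38

By Cohen's convention (0.2 small / 0.5 medium / 0.8 large): small effect.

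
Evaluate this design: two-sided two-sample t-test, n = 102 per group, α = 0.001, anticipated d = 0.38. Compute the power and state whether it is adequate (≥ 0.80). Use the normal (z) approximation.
Power ≈ 0.28; the study is underpowered (power < 0.80)

Power calculation (two-sample t-test, normal approximation):
z_β = d · √(n/2) - z_{α/2}
z_β = 0.38 · √(102/2) - 3.291
z_β = 0.38 · 7.141 - 3.291
z_β = -0.577

Power = Φ(z_β) = Φ(-0.577) ≈ 0.282

Effect size d = 0.38 is small by Cohen's convention (0.2/0.5/0.8).

Threshold: power ≥ 0.80 is conventionally adequate.
Power ≈ 0.28 → the study is underpowered (power < 0.80).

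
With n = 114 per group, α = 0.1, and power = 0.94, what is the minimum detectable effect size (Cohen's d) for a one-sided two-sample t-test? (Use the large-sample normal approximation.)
d ≈ 0.38

Minimum detectable effect (two-sample t-test, normal approximation):
d = (z_α + z_β) / √(n/2)
d = (1.282 + 1.555) / √(114/2)
d = 2.836 / 7.550
d ≈ 0.38

By Cohen's convention (0.2 small / 0.5 medium / 0.8 large): small effect.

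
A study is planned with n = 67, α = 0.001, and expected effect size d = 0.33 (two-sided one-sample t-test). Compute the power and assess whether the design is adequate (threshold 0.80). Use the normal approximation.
Power ≈ 0.28; the study is underpowered (power < 0.80)

Power calculation (one-sample t-test, normal approximation):
z_β = d · √n - z_{α/2}
z_β = 0.33 · √67 - 3.291
z_β = 0.33 · 8.185 - 3.291
z_β = -0.589

Power = Φ(z_β) = Φ(-0.589) ≈ 0.278

Effect size d = 0.33 is small by Cohen's convention (0.2/0.5/0.8).

Threshold: power ≥ 0.80 is conventionally adequate.
Power ≈ 0.28 → the study is underpowered (power < 0.80).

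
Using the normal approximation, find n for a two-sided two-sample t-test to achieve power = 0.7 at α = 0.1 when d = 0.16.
n = 368 per group

Sample size formula (two-sample t-test, normal approximation):
n = 2 · ((z_{α/2} + z_β) / d)²

z_{α/2} = 1.645 (for α = 0.1, two-sided)
z_β = 0.524 (for power = 0.7)
d = 0.16

n = 2 · ((1.645 + 0.524) / 0.16)²
n = 2 · (13.556)²
n ≈ 367.53
Round up to the next whole number: n = 368 per group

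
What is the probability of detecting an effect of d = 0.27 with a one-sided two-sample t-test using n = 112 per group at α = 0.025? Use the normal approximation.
Power ≈ 0.52

Power calculation (two-sample t-test, normal approximation):
z_β = d · √(n/2) - z_α
z_β = 0.27 · √(112/2) - 1.960
z_β = 0.27 · 7.483 - 1.960
z_β = 0.061

Power = Φ(z_β) = Φ(0.061) ≈ 0.524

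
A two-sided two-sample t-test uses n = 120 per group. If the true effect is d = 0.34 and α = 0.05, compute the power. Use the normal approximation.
Power ≈ 0.75

Power calculation (two-sample t-test, normal approximation):
z_β = d · √(n/2) - z_{α/2}
z_β = 0.34 · √(120/2) - 1.960
z_β = 0.34 · 7.746 - 1.960
z_β = 0.674

Power = Φ(z_β) = Φ(0.674) ≈ 0.750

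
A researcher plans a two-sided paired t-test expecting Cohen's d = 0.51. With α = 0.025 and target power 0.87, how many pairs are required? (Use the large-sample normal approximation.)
n = 44 pairs

Sample size formula (paired t-test, normal approximation):
n = ((z_{α/2} + z_β) / d)²

z_{α/2} = 2.241 (for α = 0.025, two-sided)
z_β = 1.126 (for power = 0.87)
d = 0.51

n = ((2.241 + 1.126) / 0.51)²
n = (6.602)²
n ≈ 43.59
Round up to the next whole number: n = 44 pairs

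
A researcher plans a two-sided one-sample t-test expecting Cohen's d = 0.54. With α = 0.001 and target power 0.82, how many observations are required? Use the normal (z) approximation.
n = 61

Sample size formula (one-sample t-test, normal approximation):
n = ((z_{α/2} + z_β) / d)²

z_{α/2} = 3.291 (for α = 0.001, two-sided)
z_β = 0.915 (for power = 0.82)
d = 0.54

n = ((3.291 + 0.915) / 0.54)²
n = (7.789)²
n ≈ 60.67
Round up to the next whole number: n = 61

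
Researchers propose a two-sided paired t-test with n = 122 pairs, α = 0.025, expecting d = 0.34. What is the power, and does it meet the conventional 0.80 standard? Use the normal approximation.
Power ≈ 0.93; the study is adequately powered (power ≥ 0.80)

Power calculation (paired t-test, normal approximation):
z_β = d · √n - z_{α/2}
z_β = 0.34 · √122 - 2.241
z_β = 0.34 · 11.045 - 2.241
z_β = 1.514

Power = Φ(z_β) = Φ(1.514) ≈ 0.935

Effect size d = 0.34 is small by Cohen's convention (0.2/0.5/0.8).

Threshold: power ≥ 0.80 is conventionally adequate.
Power ≈ 0.93 → the study is adequately powered (power ≥ 0.80).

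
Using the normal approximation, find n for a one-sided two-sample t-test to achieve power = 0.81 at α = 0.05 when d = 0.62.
n = 34 per group

Sample size formula (two-sample t-test, normal approximation):
n = 2 · ((z_α + z_β) / d)²

z_α = 1.645 (for α = 0.05, one-sided)
z_β = 0.878 (for power = 0.81)
d = 0.62

n = 2 · ((1.645 + 0.878) / 0.62)²
n = 2 · (4.069)²
n ≈ 33.11
Round up to the next whole number: n = 34 per group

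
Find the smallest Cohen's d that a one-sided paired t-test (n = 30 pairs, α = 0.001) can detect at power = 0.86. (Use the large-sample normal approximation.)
d ≈ 0.76

Minimum detectable effect (paired t-test, normal approximation):
d = (z_α + z_β) / √n
d = (3.090 + 1.080) / √30
d = 4.171 / 5.477
d ≈ 0.76

By Cohen's convention (0.2 small / 0.5 medium / 0.8 large): medium effect.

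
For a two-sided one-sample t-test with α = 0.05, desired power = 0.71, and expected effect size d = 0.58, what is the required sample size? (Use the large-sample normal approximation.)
n = 19

Sample size formula (one-sample t-test, normal approximation):
n = ((z_{α/2} + z_β) / d)²

z_{α/2} = 1.960 (for α = 0.05, two-sided)
z_β = 0.553 (for power = 0.71)
d = 0.58

n = ((1.960 + 0.553) / 0.58)²
n = (4.333)²
n ≈ 18.77
Round up to the next whole number: n = 19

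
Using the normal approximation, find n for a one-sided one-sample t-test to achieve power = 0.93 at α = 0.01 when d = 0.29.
n = 172

Sample size formula (one-sample t-test, normal approximation):
n = ((z_α + z_β) / d)²

z_α = 2.326 (for α = 0.01, one-sided)
z_β = 1.476 (for power = 0.93)
d = 0.29

n = ((2.326 + 1.476) / 0.29)²
n = (13.110)²
n ≈ 171.87
Round up to the next whole number: n = 172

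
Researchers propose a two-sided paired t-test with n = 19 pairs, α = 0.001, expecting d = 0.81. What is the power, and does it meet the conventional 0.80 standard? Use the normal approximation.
Power ≈ 0.59; the study is underpowered (power < 0.80)

Power calculation (paired t-test, normal approximation):
z_β = d · √n - z_{α/2}
z_β = 0.81 · √19 - 3.291
z_β = 0.81 · 4.359 - 3.291
z_β = 0.240

Power = Φ(z_β) = Φ(0.240) ≈ 0.595

Effect size d = 0.81 is large by Cohen's convention (0.2/0.5/0.8).

Threshold: power ≥ 0.80 is conventionally adequate.
Power ≈ 0.59 → the study is underpowered (power < 0.80).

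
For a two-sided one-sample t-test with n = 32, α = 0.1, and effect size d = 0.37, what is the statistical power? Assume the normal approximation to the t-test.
Power ≈ 0.67

Power calculation (one-sample t-test, normal approximation):
z_β = d · √n - z_{α/2}
z_β = 0.37 · √32 - 1.645
z_β = 0.37 · 5.657 - 1.645
z_β = 0.448

Power = Φ(z_β) = Φ(0.448) ≈ 0.673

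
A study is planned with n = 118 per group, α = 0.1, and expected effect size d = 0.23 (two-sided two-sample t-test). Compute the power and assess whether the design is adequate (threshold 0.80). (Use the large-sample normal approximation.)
Power ≈ 0.55; the study is underpowered (power < 0.80)

Power calculation (two-sample t-test, normal approximation):
z_β = d · √(n/2) - z_{α/2}
z_β = 0.23 · √(118/2) - 1.645
z_β = 0.23 · 7.681 - 1.645
z_β = 0.122

Power = Φ(z_β) = Φ(0.122) ≈ 0.548

Effect size d = 0.23 is small by Cohen's convention (0.2/0.5/0.8).

Threshold: power ≥ 0.80 is conventionally adequate.
Power ≈ 0.55 → the study is underpowered (power < 0.80).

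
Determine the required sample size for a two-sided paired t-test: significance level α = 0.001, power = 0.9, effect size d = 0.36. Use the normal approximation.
n = 162 pairs

Sample size formula (paired t-test, normal approximation):
n = ((z_{α/2} + z_β) / d)²

z_{α/2} = 3.291 (for α = 0.001, two-sided)
z_β = 1.282 (for power = 0.9)
d = 0.36

n = ((3.291 + 1.282) / 0.36)²
n = (12.703)²
n ≈ 161.37
Round up to the next whole number: n = 162 pairs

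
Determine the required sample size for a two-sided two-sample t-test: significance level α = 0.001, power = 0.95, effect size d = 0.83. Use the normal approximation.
n = 71 per group

Sample size formula (two-sample t-test, normal approximation):
n = 2 · ((z_{α/2} + z_β) / d)²

z_{α/2} = 3.291 (for α = 0.001, two-sided)
z_β = 1.645 (for power = 0.95)
d = 0.83

n = 2 · ((3.291 + 1.645) / 0.83)²
n = 2 · (5.947)²
n ≈ 70.73
Round up to the next whole number: n = 71 per group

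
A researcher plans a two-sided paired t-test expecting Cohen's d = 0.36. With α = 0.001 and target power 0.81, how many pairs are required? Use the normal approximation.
n = 135 pairs

Sample size formula (paired t-test, normal approximation):
n = ((z_{α/2} + z_β) / d)²

z_{α/2} = 3.291 (for α = 0.001, two-sided)
z_β = 0.878 (for power = 0.81)
d = 0.36

n = ((3.291 + 0.878) / 0.36)²
n = (11.581)²
n ≈ 134.12
Round up to the next whole number: n = 135 pairs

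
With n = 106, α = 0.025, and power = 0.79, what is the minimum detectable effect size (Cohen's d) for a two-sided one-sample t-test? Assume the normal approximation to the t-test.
d ≈ 0.30

Minimum detectable effect (one-sample t-test, normal approximation):
d = (z_{α/2} + z_β) / √n
d = (2.241 + 0.806) / √106
d = 3.048 / 10.296
d ≈ 0.30

By Cohen's convention (0.2 small / 0.5 medium / 0.8 large): small effect.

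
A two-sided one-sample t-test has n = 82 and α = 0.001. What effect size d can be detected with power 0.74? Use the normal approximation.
d ≈ 0.43

Minimum detectable effect (one-sample t-test, normal approximation):
d = (z_{α/2} + z_β) / √n
d = (3.291 + 0.643) / √82
d = 3.934 / 9.055
d ≈ 0.43

By Cohen's convention (0.2 small / 0.5 medium / 0.8 large): small effect.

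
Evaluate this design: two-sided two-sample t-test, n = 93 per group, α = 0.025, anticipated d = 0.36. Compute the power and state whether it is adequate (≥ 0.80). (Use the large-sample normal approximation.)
Power ≈ 0.58; the study is underpowered (power < 0.80)

Power calculation (two-sample t-test, normal approximation):
z_β = d · √(n/2) - z_{α/2}
z_β = 0.36 · √(93/2) - 2.241
z_β = 0.36 · 6.819 - 2.241
z_β = 0.213

Power = Φ(z_β) = Φ(0.213) ≈ 0.585

Effect size d = 0.36 is small by Cohen's convention (0.2/0.5/0.8).

Threshold: power ≥ 0.80 is conventionally adequate.
Power ≈ 0.58 → the study is underpowered (power < 0.80).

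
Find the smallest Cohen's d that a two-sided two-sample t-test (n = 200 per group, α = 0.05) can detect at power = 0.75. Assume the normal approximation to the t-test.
d ≈ 0.26

Minimum detectable effect (two-sample t-test, normal approximation):
d = (z_{α/2} + z_β) / √(n/2)
d = (1.960 + 0.674) / √(200/2)
d = 2.634 / 10.000
d ≈ 0.26

By Cohen's convention (0.2 small / 0.5 medium / 0.8 large): small effect.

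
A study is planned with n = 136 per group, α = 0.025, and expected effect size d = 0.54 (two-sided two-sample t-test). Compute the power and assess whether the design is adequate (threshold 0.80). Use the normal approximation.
Power ≈ 0.99; the study is adequately powered (power ≥ 0.80)

Power calculation (two-sample t-test, normal approximation):
z_β = d · √(n/2) - z_{α/2}
z_β = 0.54 · √(136/2) - 2.241
z_β = 0.54 · 8.246 - 2.241
z_β = 2.212

Power = Φ(z_β) = Φ(2.212) ≈ 0.987

Effect size d = 0.54 is medium by Cohen's convention (0.2/0.5/0.8).

Threshold: power ≥ 0.80 is conventionally adequate.
Power ≈ 0.99 → the study is adequately powered (power ≥ 0.80).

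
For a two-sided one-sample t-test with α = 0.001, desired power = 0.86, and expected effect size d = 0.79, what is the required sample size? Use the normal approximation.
n = 31

Sample size formula (one-sample t-test, normal approximation):
n = ((z_{α/2} + z_β) / d)²

z_{α/2} = 3.291 (for α = 0.001, two-sided)
z_β = 1.080 (for power = 0.86)
d = 0.79

n = ((3.291 + 1.080) / 0.79)²
n = (5.533)²
n ≈ 30.61
Round up to the next whole number: n = 31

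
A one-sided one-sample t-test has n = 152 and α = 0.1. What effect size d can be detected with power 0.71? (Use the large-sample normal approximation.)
d ≈ 0.15

Minimum detectable effect (one-sample t-test, normal approximation):
d = (z_α + z_β) / √n
d = (1.282 + 0.553) / √152
d = 1.835 / 12.329
d ≈ 0.15

By Cohen's convention (0.2 small / 0.5 medium / 0.8 large): very small effect.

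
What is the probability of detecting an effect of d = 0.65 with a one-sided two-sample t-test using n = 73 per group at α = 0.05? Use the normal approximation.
Power ≈ 0.99

Power calculation (two-sample t-test, normal approximation):
z_β = d · √(n/2) - z_α
z_β = 0.65 · √(73/2) - 1.645
z_β = 0.65 · 6.042 - 1.645
z_β = 2.282

Power = Φ(z_β) = Φ(2.282) ≈ 0.989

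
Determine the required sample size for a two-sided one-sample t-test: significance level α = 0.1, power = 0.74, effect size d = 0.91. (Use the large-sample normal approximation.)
n = 7

Sample size formula (one-sample t-test, normal approximation):
n = ((z_{α/2} + z_β) / d)²

z_{α/2} = 1.645 (for α = 0.1, two-sided)
z_β = 0.643 (for power = 0.74)
d = 0.91

n = ((1.645 + 0.643) / 0.91)²
n = (2.514)²
n ≈ 6.32
Round up to the next whole number: n = 7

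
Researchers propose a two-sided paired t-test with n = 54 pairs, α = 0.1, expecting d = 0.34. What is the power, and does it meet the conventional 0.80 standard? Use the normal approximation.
Power ≈ 0.80; the study is adequately powered (power ≥ 0.80)

Power calculation (paired t-test, normal approximation):
z_β = d · √n - z_{α/2}
z_β = 0.34 · √54 - 1.645
z_β = 0.34 · 7.348 - 1.645
z_β = 0.854

Power = Φ(z_β) = Φ(0.854) ≈ 0.803

Effect size d = 0.34 is small by Cohen's convention (0.2/0.5/0.8).

Threshold: power ≥ 0.80 is conventionally adequate.
Power ≈ 0.80 → the study is adequately powered (power ≥ 0.80).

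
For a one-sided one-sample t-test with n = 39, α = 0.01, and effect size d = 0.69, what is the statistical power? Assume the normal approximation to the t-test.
Power ≈ 0.98

Power calculation (one-sample t-test, normal approximation):
z_β = d · √n - z_α
z_β = 0.69 · √39 - 2.326
z_β = 0.69 · 6.245 - 2.326
z_β = 1.983

Power = Φ(z_β) = Φ(1.983) ≈ 0.976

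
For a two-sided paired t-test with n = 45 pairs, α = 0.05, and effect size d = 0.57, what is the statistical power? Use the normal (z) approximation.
Power ≈ 0.97

Power calculation (paired t-test, normal approximation):
z_β = d · √n - z_{α/2}
z_β = 0.57 · √45 - 1.960
z_β = 0.57 · 6.708 - 1.960
z_β = 1.864

Power = Φ(z_β) = Φ(1.864) ≈ 0.969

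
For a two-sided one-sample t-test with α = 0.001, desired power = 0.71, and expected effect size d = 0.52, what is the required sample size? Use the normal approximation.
n = 55

Sample size formula (one-sample t-test, normal approximation):
n = ((z_{α/2} + z_β) / d)²

z_{α/2} = 3.291 (for α = 0.001, two-sided)
z_β = 0.553 (for power = 0.71)
d = 0.52

n = ((3.291 + 0.553) / 0.52)²
n = (7.392)²
n ≈ 54.64
Round up to the next whole number: n = 55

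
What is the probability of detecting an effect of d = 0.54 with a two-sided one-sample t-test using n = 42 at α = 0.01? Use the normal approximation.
Power ≈ 0.82

Power calculation (one-sample t-test, normal approximation):
z_β = d · √n - z_{α/2}
z_β = 0.54 · √42 - 2.576
z_β = 0.54 · 6.481 - 2.576
z_β = 0.924

Power = Φ(z_β) = Φ(0.924) ≈ 0.822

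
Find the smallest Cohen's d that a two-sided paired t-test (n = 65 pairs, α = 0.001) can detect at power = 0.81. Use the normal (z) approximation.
d ≈ 0.52

Minimum detectable effect (paired t-test, normal approximation):
d = (z_{α/2} + z_β) / √n
d = (3.291 + 0.878) / √65
d = 4.168 / 8.062
d ≈ 0.52

By Cohen's convention (0.2 small / 0.5 medium / 0.8 large): medium effect.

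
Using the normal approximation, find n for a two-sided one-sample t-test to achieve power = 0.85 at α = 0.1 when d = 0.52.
n = 27

Sample size formula (one-sample t-test, normal approximation):
n = ((z_{α/2} + z_β) / d)²

z_{α/2} = 1.645 (for α = 0.1, two-sided)
z_β = 1.036 (for power = 0.85)
d = 0.52

n = ((1.645 + 1.036) / 0.52)²
n = (5.156)²
n ≈ 26.58
Round up to the next whole number: n = 27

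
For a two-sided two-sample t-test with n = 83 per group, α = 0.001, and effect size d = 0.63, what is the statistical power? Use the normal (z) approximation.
Power ≈ 0.78

Power calculation (two-sample t-test, normal approximation):
z_β = d · √(n/2) - z_{α/2}
z_β = 0.63 · √(83/2) - 3.291
z_β = 0.63 · 6.442 - 3.291
z_β = 0.768

Power = Φ(z_β) = Φ(0.768) ≈ 0.779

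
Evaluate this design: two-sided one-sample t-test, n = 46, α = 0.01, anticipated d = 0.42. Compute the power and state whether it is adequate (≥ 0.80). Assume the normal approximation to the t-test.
Power ≈ 0.61; the study is underpowered (power < 0.80)

Power calculation (one-sample t-test, normal approximation):
z_β = d · √n - z_{α/2}
z_β = 0.42 · √46 - 2.576
z_β = 0.42 · 6.782 - 2.576
z_β = 0.273

Power = Φ(z_β) = Φ(0.273) ≈ 0.607

Effect size d = 0.42 is small by Cohen's convention (0.2/0.5/0.8).

Threshold: power ≥ 0.80 is conventionally adequate.
Power ≈ 0.61 → the study is underpowered (power < 0.80).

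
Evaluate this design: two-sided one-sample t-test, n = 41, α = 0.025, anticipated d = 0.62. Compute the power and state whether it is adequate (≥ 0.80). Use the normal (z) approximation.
Power ≈ 0.96; the study is adequately powered (power ≥ 0.80)

Power calculation (one-sample t-test, normal approximation):
z_β = d · √n - z_{α/2}
z_β = 0.62 · √41 - 2.241
z_β = 0.62 · 6.403 - 2.241
z_β = 1.729

Power = Φ(z_β) = Φ(1.729) ≈ 0.958

Effect size d = 0.62 is medium by Cohen's convention (0.2/0.5/0.8).

Threshold: power ≥ 0.80 is conventionally adequate.
Power ≈ 0.96 → the study is adequately powered (power ≥ 0.80).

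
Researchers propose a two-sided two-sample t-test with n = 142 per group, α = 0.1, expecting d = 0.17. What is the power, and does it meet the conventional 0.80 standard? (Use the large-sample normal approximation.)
Power ≈ 0.42; the study is underpowered (power < 0.80)

Power calculation (two-sample t-test, normal approximation):
z_β = d · √(n/2) - z_{α/2}
z_β = 0.17 · √(142/2) - 1.645
z_β = 0.17 · 8.426 - 1.645
z_β = -0.212

Power = Φ(z_β) = Φ(-0.212) ≈ 0.416

Effect size d = 0.17 is very small by Cohen's convention (0.2/0.5/0.8).

Threshold: power ≥ 0.80 is conventionally adequate.
Power ≈ 0.42 → the study is underpowered (power < 0.80).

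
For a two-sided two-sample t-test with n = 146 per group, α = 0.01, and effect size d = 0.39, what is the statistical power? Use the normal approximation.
Power ≈ 0.78

Power calculation (two-sample t-test, normal approximation):
z_β = d · √(n/2) - z_{α/2}
z_β = 0.39 · √(146/2) - 2.576
z_β = 0.39 · 8.544 - 2.576
z_β = 0.756

Power = Φ(z_β) = Φ(0.756) ≈ 0.775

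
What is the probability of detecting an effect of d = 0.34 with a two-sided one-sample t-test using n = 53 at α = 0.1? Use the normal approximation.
Power ≈ 0.80

Power calculation (one-sample t-test, normal approximation):
z_β = d · √n - z_{α/2}
z_β = 0.34 · √53 - 1.645
z_β = 0.34 · 7.280 - 1.645
z_β = 0.830

Power = Φ(z_β) = Φ(0.830) ≈ 0.797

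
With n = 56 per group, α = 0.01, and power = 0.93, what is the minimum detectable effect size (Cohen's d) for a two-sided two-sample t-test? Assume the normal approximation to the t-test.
d ≈ 0.77

Minimum detectable effect (two-sample t-test, normal approximation):
d = (z_{α/2} + z_β) / √(n/2)
d = (2.576 + 1.476) / √(56/2)
d = 4.052 / 5.292
d ≈ 0.77

By Cohen's convention (0.2 small / 0.5 medium / 0.8 large): medium effect.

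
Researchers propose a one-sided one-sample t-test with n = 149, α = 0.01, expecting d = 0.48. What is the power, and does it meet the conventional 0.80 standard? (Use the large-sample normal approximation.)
Power ≈ 1.00; the study is adequately powered (power ≥ 0.80)

Power calculation (one-sample t-test, normal approximation):
z_β = d · √n - z_α
z_β = 0.48 · √149 - 2.326
z_β = 0.48 · 12.207 - 2.326
z_β = 3.533

Power = Φ(z_β) = Φ(3.533) ≈ 1.000

Effect size d = 0.48 is small by Cohen's convention (0.2/0.5/0.8).

Threshold: power ≥ 0.80 is conventionally adequate.
Power ≈ 1.00 → the study is adequately powered (power ≥ 0.80).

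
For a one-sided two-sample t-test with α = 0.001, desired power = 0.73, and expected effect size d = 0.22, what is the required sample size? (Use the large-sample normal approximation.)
n = 567 per group

Sample size formula (two-sample t-test, normal approximation):
n = 2 · ((z_α + z_β) / d)²

z_α = 3.090 (for α = 0.001, one-sided)
z_β = 0.613 (for power = 0.73)
d = 0.22

n = 2 · ((3.090 + 0.613) / 0.22)²
n = 2 · (16.832)²
n ≈ 566.63
Round up to the next whole number: n = 567 per group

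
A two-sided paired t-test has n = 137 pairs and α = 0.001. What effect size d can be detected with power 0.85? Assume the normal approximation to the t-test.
d ≈ 0.37

Minimum detectable effect (paired t-test, normal approximation):
d = (z_{α/2} + z_β) / √n
d = (3.291 + 1.036) / √137
d = 4.327 / 11.705
d ≈ 0.37

By Cohen's convention (0.2 small / 0.5 medium / 0.8 large): small effect.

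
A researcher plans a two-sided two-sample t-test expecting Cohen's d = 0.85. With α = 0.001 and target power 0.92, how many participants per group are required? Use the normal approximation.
n = 62 per group

Sample size formula (two-sample t-test, normal approximation):
n = 2 · ((z_{α/2} + z_β) / d)²

z_{α/2} = 3.291 (for α = 0.001, two-sided)
z_β = 1.405 (for power = 0.92)
d = 0.85

n = 2 · ((3.291 + 1.405) / 0.85)²
n = 2 · (5.525)²
n ≈ 61.05
Round up to the next whole number: n = 62 per group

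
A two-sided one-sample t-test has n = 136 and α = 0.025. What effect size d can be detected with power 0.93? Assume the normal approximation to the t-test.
d ≈ 0.32

Minimum detectable effect (one-sample t-test, normal approximation):
d = (z_{α/2} + z_β) / √n
d = (2.241 + 1.476) / √136
d = 3.717 / 11.662
d ≈ 0.32

By Cohen's convention (0.2 small / 0.5 medium / 0.8 large): small effect.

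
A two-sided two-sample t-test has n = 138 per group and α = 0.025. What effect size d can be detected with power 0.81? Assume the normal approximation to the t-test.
d ≈ 0.38

Minimum detectable effect (two-sample t-test, normal approximation):
d = (z_{α/2} + z_β) / √(n/2)
d = (2.241 + 0.878) / √(138/2)
d = 3.119 / 8.307
d ≈ 0.38

By Cohen's convention (0.2 small / 0.5 medium / 0.8 large): small effect.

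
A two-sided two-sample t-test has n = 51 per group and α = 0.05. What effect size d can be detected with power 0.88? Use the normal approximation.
d ≈ 0.62

Minimum detectable effect (two-sample t-test, normal approximation):
d = (z_{α/2} + z_β) / √(n/2)
d = (1.960 + 1.175) / √(51/2)
d = 3.135 / 5.050
d ≈ 0.62

By Cohen's convention (0.2 small / 0.5 medium / 0.8 large): medium effect.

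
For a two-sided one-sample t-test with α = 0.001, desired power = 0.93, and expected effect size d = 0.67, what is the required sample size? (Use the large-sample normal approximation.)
n = 51

Sample size formula (one-sample t-test, normal approximation):
n = ((z_{α/2} + z_β) / d)²

z_{α/2} = 3.291 (for α = 0.001, two-sided)
z_β = 1.476 (for power = 0.93)
d = 0.67

n = ((3.291 + 1.476) / 0.67)²
n = (7.115)²
n ≈ 50.62
Round up to the next whole number: n = 51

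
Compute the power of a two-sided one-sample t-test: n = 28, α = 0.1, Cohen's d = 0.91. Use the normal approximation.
Power ≈ 1.00

Power calculation (one-sample t-test, normal approximation):
z_β = d · √n - z_{α/2}
z_β = 0.91 · √28 - 1.645
z_β = 0.91 · 5.292 - 1.645
z_β = 3.170

Power = Φ(z_β) = Φ(3.170) ≈ 0.999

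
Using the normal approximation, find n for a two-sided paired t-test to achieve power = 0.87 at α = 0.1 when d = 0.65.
n = 19 pairs

Sample size formula (paired t-test, normal approximation):
n = ((z_{α/2} + z_β) / d)²

z_{α/2} = 1.645 (for α = 0.1, two-sided)
z_β = 1.126 (for power = 0.87)
d = 0.65

n = ((1.645 + 1.126) / 0.65)²
n = (4.263)²
n ≈ 18.17
Round up to the next whole number: n = 19 pairs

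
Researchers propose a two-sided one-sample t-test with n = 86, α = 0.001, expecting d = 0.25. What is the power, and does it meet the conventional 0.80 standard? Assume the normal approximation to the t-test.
Power ≈ 0.17; the study is underpowered (power < 0.80)

Power calculation (one-sample t-test, normal approximation):
z_β = d · √n - z_{α/2}
z_β = 0.25 · √86 - 3.291
z_β = 0.25 · 9.274 - 3.291
z_β = -0.972

Power = Φ(z_β) = Φ(-0.972) ≈ 0.165

Effect size d = 0.25 is small by Cohen's convention (0.2/0.5/0.8).

Threshold: power ≥ 0.80 is conventionally adequate.
Power ≈ 0.17 → the study is underpowered (power < 0.80).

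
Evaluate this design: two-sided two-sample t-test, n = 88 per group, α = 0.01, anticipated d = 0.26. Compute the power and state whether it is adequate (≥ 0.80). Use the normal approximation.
Power ≈ 0.20; the study is underpowered (power < 0.80)

Power calculation (two-sample t-test, normal approximation):
z_β = d · √(n/2) - z_{α/2}
z_β = 0.26 · √(88/2) - 2.576
z_β = 0.26 · 6.633 - 2.576
z_β = -0.851

Power = Φ(z_β) = Φ(-0.851) ≈ 0.197

Effect size d = 0.26 is small by Cohen's convention (0.2/0.5/0.8).

Threshold: power ≥ 0.80 is conventionally adequate.
Power ≈ 0.20 → the study is underpowered (power < 0.80).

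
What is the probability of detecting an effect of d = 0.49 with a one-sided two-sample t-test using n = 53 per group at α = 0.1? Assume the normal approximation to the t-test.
Power ≈ 0.89

Power calculation (two-sample t-test, normal approximation):
z_β = d · √(n/2) - z_α
z_β = 0.49 · √(53/2) - 1.282
z_β = 0.49 · 5.148 - 1.282
z_β = 1.241

Power = Φ(z_β) = Φ(1.241) ≈ 0.893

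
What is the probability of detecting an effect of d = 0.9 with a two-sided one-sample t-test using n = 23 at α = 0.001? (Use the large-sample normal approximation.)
Power ≈ 0.85

Power calculation (one-sample t-test, normal approximation):
z_β = d · √n - z_{α/2}
z_β = 0.9 · √23 - 3.291
z_β = 0.9 · 4.796 - 3.291
z_β = 1.026

Power = Φ(z_β) = Φ(1.026) ≈ 0.847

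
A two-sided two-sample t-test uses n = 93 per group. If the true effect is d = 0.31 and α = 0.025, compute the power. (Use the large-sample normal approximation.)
Power ≈ 0.45

Power calculation (two-sample t-test, normal approximation):
z_β = d · √(n/2) - z_{α/2}
z_β = 0.31 · √(93/2) - 2.241
z_β = 0.31 · 6.819 - 2.241
z_β = -0.127

Power = Φ(z_β) = Φ(-0.127) ≈ 0.449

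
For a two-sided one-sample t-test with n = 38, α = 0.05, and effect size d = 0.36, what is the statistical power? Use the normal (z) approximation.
Power ≈ 0.60

Power calculation (one-sample t-test, normal approximation):
z_β = d · √n - z_{α/2}
z_β = 0.36 · √38 - 1.960
z_β = 0.36 · 6.164 - 1.960
z_β = 0.259

Power = Φ(z_β) = Φ(0.259) ≈ 0.602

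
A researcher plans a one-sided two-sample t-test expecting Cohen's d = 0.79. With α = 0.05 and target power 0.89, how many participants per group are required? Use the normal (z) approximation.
n = 27 per group

Sample size formula (two-sample t-test, normal approximation):
n = 2 · ((z_α + z_β) / d)²

z_α = 1.645 (for α = 0.05, one-sided)
z_β = 1.227 (for power = 0.89)
d = 0.79

n = 2 · ((1.645 + 1.227) / 0.79)²
n = 2 · (3.635)²
n ≈ 26.43
Round up to the next whole number: n = 27 per group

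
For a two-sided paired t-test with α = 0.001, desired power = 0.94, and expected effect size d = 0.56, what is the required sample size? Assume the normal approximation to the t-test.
n = 75 pairs

Sample size formula (paired t-test, normal approximation):
n = ((z_{α/2} + z_β) / d)²

z_{α/2} = 3.291 (for α = 0.001, two-sided)
z_β = 1.555 (for power = 0.94)
d = 0.56

n = ((3.291 + 1.555) / 0.56)²
n = (8.654)²
n ≈ 74.89
Round up to the next whole number: n = 75 pairs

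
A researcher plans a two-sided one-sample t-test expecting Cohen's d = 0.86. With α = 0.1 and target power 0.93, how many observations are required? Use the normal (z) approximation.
n = 14

Sample size formula (one-sample t-test, normal approximation):
n = ((z_{α/2} + z_β) / d)²

z_{α/2} = 1.645 (for α = 0.1, two-sided)
z_β = 1.476 (for power = 0.93)
d = 0.86

n = ((1.645 + 1.476) / 0.86)²
n = (3.629)²
n ≈ 13.17
Round up to the next whole number: n = 14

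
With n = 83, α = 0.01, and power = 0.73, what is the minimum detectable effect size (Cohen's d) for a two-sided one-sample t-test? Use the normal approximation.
d ≈ 0.35

Minimum detectable effect (one-sample t-test, normal approximation):
d = (z_{α/2} + z_β) / √n
d = (2.576 + 0.613) / √83
d = 3.189 / 9.110
d ≈ 0.35

By Cohen's convention (0.2 small / 0.5 medium / 0.8 large): small effect.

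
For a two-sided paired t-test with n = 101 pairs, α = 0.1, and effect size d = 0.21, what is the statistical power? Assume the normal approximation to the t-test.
Power ≈ 0.68

Power calculation (paired t-test, normal approximation):
z_β = d · √n - z_{α/2}
z_β = 0.21 · √101 - 1.645
z_β = 0.21 · 10.050 - 1.645
z_β = 0.466

Power = Φ(z_β) = Φ(0.466) ≈ 0.679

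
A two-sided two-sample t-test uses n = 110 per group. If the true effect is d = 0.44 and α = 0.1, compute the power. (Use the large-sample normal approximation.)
Power ≈ 0.95

Power calculation (two-sample t-test, normal approximation):
z_β = d · √(n/2) - z_{α/2}
z_β = 0.44 · √(110/2) - 1.645
z_β = 0.44 · 7.416 - 1.645
z_β = 1.618

Power = Φ(z_β) = Φ(1.618) ≈ 0.947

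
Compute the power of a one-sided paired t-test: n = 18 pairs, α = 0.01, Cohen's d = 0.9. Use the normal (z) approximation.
Power ≈ 0.93

Power calculation (paired t-test, normal approximation):
z_β = d · √n - z_α
z_β = 0.9 · √18 - 2.326
z_β = 0.9 · 4.243 - 2.326
z_β = 1.492

Power = Φ(z_β) = Φ(1.492) ≈ 0.932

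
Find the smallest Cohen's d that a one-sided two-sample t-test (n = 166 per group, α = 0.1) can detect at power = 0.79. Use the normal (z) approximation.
d ≈ 0.23

Minimum detectable effect (two-sample t-test, normal approximation):
d = (z_α + z_β) / √(n/2)
d = (1.282 + 0.806) / √(166/2)
d = 2.088 / 9.110
d ≈ 0.23

By Cohen's convention (0.2 small / 0.5 medium / 0.8 large): small effect.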